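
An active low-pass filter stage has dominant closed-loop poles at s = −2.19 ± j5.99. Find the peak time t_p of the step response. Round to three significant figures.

t_p ≈ 0.524 s

t_p = π/ω_d with ω_d = 5.99 (the imaginary part), so t_p = 0.524 s.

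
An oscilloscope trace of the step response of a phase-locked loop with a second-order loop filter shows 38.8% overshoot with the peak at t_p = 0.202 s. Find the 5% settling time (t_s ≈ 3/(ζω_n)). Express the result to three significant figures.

t_s ≈ 0.640 s

From the overshoot, ζ = −ln(OS)/√(π²+ln²(OS)) = 0.289.
t_p = π/ω_d ⇒ ω_d = 15.6 rad/s; then ω_n = ω_d/√(1−ζ²) = 16.2 rad/s.
t_s ≈ 3/(ζω_n) = 3/(0.289·16.2) = 0.640 s.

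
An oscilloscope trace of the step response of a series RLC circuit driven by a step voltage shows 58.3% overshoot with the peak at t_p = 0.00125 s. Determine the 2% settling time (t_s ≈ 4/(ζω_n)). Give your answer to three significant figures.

From the overshoot, ζ = −ln(OS)/√(π²+ln²(OS)) = 0.169.
From t_p = π/ω_d, ω_d = π/0.00125 = 2510 rad/s, so ω_n = ω_d/√(1−ζ²) = 2550 rad/s.
t_s ≈ 4/(ζω_n) = 4/(0.169·2550) = 0.00927 s.

t_s ≈ 0.00927 s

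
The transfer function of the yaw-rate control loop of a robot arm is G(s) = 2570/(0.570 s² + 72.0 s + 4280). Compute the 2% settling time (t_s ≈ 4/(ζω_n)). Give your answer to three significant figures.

t_s ≈ 0.0633 s

Dividing through by 0.570: denominator becomes s² + 126.3 s + 7509.
So ω_n = √7509 = 86.7 rad/s and ζ = 126.3/(2·86.7) = 0.729.
t_s ≈ 4/(ζω_n) = 0.0633 s.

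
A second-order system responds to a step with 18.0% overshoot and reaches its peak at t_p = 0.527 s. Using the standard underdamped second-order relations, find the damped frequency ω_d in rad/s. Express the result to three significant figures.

ω_d ≈ 5.96 rad/s

t_p = π/ω_d, so ω_d = π/0.527 = 5.96 rad/s.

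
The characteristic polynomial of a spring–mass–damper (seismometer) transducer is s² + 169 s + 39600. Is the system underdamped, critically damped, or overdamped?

a² − 4b = 169² − 4·39600 < 0 (complex roots); the system is underdamped.

underdamped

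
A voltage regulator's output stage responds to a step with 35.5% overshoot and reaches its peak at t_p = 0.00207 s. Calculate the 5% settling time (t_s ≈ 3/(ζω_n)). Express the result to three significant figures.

t_s ≈ 0.00600 s

ζ from %OS: ζ = |ln 0.355|/√(π²+ln²0.355) = 0.313.
From t_p = π/ω_d, ω_d = π/0.00207 = 1520 rad/s, so ω_n = ω_d/√(1−ζ²) = 1600 rad/s.
t_s ≈ 3/(ζω_n) = 3/(0.313·1600) = 0.00600 s.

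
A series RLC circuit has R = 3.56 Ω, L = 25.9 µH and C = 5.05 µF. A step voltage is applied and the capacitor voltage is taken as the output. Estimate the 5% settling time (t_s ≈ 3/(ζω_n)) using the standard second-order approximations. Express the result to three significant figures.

t_s ≈ 0.0000437 s

For a series RLC circuit (capacitor voltage as output), ω_n = 1/√(LC) = 1/√(25.9 µH · 5.05 µF) = 87400 rad/s.
ζ = (R/2)·√(C/L) = (3.56/2)·√(5.05 µF/25.9 µH) = 0.786.
t_s ≈ 3/(ζω_n) = 0.0000437 s.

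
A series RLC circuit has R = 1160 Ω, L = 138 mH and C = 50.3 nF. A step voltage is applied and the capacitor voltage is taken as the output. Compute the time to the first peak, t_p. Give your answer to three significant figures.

t_p ≈ 0.000279 s

For a series RLC circuit (capacitor voltage as output), ω_n = 1/√(LC) = 1/√(138 mH · 50.3 nF) = 12000 rad/s.
ζ = (R/2)·√(C/L) = (1160/2)·√(50.3 nF/138 mH) = 0.350.
ω_d = ω_n√(1−ζ²) = 11200 rad/s. t_p = π/ω_d = 0.000279 s.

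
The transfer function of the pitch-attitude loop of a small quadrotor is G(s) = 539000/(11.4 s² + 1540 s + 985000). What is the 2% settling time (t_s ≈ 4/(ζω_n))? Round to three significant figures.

Dividing through by 11.4: denominator becomes s² + 135.1 s + 86400.
So ω_n = √86400 = 294 rad/s and ζ = 135.1/(2·294) = 0.230.
t_s ≈ 4/(ζω_n) = 0.0592 s.

t_s ≈ 0.0592 s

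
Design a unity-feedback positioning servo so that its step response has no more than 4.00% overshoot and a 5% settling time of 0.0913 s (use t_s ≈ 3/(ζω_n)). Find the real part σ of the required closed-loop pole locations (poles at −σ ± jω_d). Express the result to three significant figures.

The settling-time spec alone fixes σ = ζω_n = 3/t_s = 3/0.0913 = 32.9.
(Overshoot then fixes ζ = 0.716 and hence ω_d = σ·√(1−ζ²)/ζ = 32.1 rad/s.)

σ ≈ 32.9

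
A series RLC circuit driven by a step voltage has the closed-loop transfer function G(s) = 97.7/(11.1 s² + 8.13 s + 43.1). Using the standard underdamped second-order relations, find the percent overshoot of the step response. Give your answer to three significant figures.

Dividing through by 11.1: denominator becomes s² + 0.7324 s + 3.883.
So ω_n = √3.883 = 1.97 rad/s and ζ = 0.7324/(2·1.97) = 0.186.
%OS = 100 e^{−πζ/√(1−ζ²)} with ζ = 0.186 gives 55.2%.

%OS ≈ 55.2%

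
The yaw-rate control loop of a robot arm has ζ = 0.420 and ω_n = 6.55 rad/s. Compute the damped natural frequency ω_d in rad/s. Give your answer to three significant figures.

ω_d = ω_n√(1−ζ²) = 6.55·√0.824 = 5.94 rad/s.

ω_d ≈ 5.94 rad/s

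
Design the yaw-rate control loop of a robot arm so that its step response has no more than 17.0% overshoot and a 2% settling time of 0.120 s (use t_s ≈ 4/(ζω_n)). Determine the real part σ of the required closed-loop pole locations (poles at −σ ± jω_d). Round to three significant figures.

The settling-time spec alone fixes σ = ζω_n = 4/t_s = 4/0.120 = 33.3.
(Overshoot then fixes ζ = 0.491 and hence ω_d = σ·√(1−ζ²)/ζ = 59.1 rad/s.)

σ ≈ 33.3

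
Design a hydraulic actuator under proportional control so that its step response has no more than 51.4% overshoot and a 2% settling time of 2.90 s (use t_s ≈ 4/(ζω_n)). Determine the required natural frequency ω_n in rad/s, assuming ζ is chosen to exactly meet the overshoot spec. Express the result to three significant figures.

ω_n ≈ 6.66 rad/s

Inverting the overshoot relation: ζ = |ln 0.514|/√(π² + ln²0.514) = 0.207.
From t_s ≈ 4/(ζω_n): ω_n = 4/(ζ·t_s) = 4/(0.207·2.90) = 6.66 rad/s.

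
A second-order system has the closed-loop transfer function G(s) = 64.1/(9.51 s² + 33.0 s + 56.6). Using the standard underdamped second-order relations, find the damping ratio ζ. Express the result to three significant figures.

ζ ≈ 0.711

Dividing through by 9.51: denominator becomes s² + 3.470 s + 5.952.
So ω_n = √5.952 = 2.44 rad/s and ζ = 3.470/(2·2.44) = 0.711.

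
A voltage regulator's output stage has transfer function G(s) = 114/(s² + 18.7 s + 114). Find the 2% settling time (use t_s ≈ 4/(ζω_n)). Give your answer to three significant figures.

ω_n = √114 = 10.7 rad/s; ζ = 18.7/(2·10.7) = 0.876.
t_s ≈ 4/(ζω_n) = 4/(0.876·10.7) = 0.428 s.

t_s ≈ 0.428 s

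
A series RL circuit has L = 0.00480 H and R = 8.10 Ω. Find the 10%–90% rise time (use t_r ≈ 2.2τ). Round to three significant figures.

t_r ≈ 0.00130 s

τ = L/R = 0.00480/8.10 = 0.000593 s.
t_r ≈ 2.2τ = 0.00130 s.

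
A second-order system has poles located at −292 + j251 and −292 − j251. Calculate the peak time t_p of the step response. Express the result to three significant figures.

t_p ≈ 0.0125 s

t_p = π/ω_d with ω_d = 251 (the imaginary part), so t_p = 0.0125 s.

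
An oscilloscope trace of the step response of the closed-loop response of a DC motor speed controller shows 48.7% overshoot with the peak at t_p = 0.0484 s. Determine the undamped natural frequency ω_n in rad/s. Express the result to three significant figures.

ω_n ≈ 66.6 rad/s

From the overshoot, ζ = −ln(OS)/√(π²+ln²(OS)) = 0.223.
From t_p = π/ω_d, ω_d = π/0.0484 = 64.9 rad/s, so ω_n = ω_d/√(1−ζ²) = 66.6 rad/s.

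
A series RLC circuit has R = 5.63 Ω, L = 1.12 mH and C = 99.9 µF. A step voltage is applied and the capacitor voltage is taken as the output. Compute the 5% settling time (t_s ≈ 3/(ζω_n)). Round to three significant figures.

t_s ≈ 0.00119 s

For a series RLC circuit (capacitor voltage as output), ω_n = 1/√(LC) = 1/√(1.12 mH · 99.9 µF) = 2990 rad/s.
ζ = (R/2)·√(C/L) = (5.63/2)·√(99.9 µF/1.12 mH) = 0.841.
t_s ≈ 3/(ζω_n) = 0.00119 s.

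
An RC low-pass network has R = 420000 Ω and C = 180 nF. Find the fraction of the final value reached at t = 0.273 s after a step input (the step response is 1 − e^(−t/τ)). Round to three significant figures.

y/y_∞ ≈ 0.973

τ = RC = 420000 × 180 nF = 0.0756 s.
y(t)/y_∞ = 1 − e^(−t/τ) = 1 − e^(−0.273/0.0756) = 1 − e^(−3.61) = 0.973.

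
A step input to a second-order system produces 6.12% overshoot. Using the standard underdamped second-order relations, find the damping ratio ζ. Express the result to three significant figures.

ζ = −ln(OS)/√(π² + (ln OS)²). With OS = 0.0612, ln OS = −2.794 and ζ = 2.794/4.204 = 0.665.

ζ ≈ 0.665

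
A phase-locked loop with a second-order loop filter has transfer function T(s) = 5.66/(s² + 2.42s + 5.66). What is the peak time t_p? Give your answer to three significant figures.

Comparing the denominator to s² + 2ζω_n s + ω_n²: ω_n = √5.66 = 2.38 rad/s, and 2ζω_n = 2.42 so ζ = 2.42/(2·2.38) = 0.509.
The damped frequency ω_d = ω_n√(1−ζ²) = 2.05 rad/s. Then t_p = π/ω_d = 1.53 s.

t_p ≈ 1.53 s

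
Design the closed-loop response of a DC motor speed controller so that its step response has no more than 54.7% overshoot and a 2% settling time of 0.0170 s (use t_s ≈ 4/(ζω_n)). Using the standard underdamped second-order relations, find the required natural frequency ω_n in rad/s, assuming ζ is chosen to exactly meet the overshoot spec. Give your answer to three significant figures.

ω_n ≈ 1250 rad/s

From %OS = 100·exp(−πζ/√(1−ζ²)), invert to get ζ = −ln(OS)/√(π² + ln²(OS)) with OS = 0.547.
−ln 0.547 = 0.6033, so ζ = 0.6033/√(π² + 0.3640) = 0.189.
From t_s ≈ 4/(ζω_n): ω_n = 4/(ζ·t_s) = 4/(0.189·0.0170) = 1250 rad/s.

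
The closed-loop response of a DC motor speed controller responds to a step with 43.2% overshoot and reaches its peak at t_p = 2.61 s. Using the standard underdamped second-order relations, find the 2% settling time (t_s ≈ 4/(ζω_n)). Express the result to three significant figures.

ζ from %OS: ζ = |ln 0.432|/√(π²+ln²0.432) = 0.258.
t_p = π/ω_d ⇒ ω_d = 1.20 rad/s; then ω_n = ω_d/√(1−ζ²) = 1.25 rad/s.
t_s ≈ 4/(ζω_n) = 4/(0.258·1.25) = 12.4 s.

t_s ≈ 12.4 s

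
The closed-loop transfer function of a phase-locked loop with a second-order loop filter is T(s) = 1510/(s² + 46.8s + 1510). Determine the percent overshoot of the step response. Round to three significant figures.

%OS ≈ 9.35%

Matching coefficients with s² + 2ζω_n s + ω_n² gives ω_n² = 1510 ⇒ ω_n = 38.9 rad/s, and ζ = 46.8/(2ω_n) = 0.602.
%OS = 100·exp(−πζ/√(1−ζ²)) = 9.35%.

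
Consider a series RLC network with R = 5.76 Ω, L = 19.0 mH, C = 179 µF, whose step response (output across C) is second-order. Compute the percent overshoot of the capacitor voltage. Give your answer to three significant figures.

For a series RLC circuit (capacitor voltage as output), ω_n = 1/√(LC) = 1/√(19.0 mH · 179 µF) = 542 rad/s.
ζ = (R/2)·√(C/L) = (5.76/2)·√(179 µF/19.0 mH) = 0.280.
Overshoot: exp(−π·0.280/√(1−0.280²)) = 0.401, i.e. 40.1%.

%OS ≈ 40.1%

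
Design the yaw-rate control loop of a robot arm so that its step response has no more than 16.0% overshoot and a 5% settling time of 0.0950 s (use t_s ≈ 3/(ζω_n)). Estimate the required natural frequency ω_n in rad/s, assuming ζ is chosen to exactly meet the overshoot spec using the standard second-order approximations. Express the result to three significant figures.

Inverting the overshoot relation: ζ = |ln 0.160|/√(π² + ln²0.160) = 0.504.
From t_s ≈ 3/(ζω_n): ω_n = 3/(ζ·t_s) = 3/(0.504·0.0950) = 62.7 rad/s.

ω_n ≈ 62.7 rad/s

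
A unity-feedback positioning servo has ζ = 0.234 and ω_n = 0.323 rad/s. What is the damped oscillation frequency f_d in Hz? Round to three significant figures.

ω_d = ω_n√(1−ζ²) = 0.323·√0.945 = 0.314 rad/s.
f_d = ω_d/(2π) = 0.0500 Hz.

f_d ≈ 0.0500 Hz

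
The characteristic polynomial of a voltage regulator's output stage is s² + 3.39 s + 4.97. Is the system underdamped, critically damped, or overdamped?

a² − 4b = 3.39² − 4·4.97 < 0 (complex roots); the system is underdamped.

underdamped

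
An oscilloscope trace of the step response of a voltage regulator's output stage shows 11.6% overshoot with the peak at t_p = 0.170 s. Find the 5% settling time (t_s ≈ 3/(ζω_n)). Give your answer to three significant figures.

t_s ≈ 0.237 s

From the overshoot, ζ = −ln(OS)/√(π²+ln²(OS)) = 0.566.
t_p = π/ω_d ⇒ ω_d = 18.5 rad/s; then ω_n = ω_d/√(1−ζ²) = 22.4 rad/s.
t_s ≈ 3/(ζω_n) = 3/(0.566·22.4) = 0.237 s.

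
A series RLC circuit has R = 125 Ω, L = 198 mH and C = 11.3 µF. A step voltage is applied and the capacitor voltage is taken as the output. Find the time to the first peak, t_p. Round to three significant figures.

For a series RLC circuit (capacitor voltage as output), ω_n = 1/√(LC) = 1/√(198 mH · 11.3 µF) = 669 rad/s.
ζ = (R/2)·√(C/L) = (125/2)·√(11.3 µF/198 mH) = 0.472.
ω_d = 669·√(1 − 0.472²) = 589 rad/s. t_p = π/ω_d = 0.00533 s.

t_p ≈ 0.00533 s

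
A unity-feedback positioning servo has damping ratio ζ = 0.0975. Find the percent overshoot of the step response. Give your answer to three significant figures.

%OS ≈ 73.5%

For an underdamped second-order system, %OS = 100·exp(−πζ/√(1−ζ²)).
πζ/√(1−ζ²) = π·0.0975/√(1−0.00951) = 0.3078, so %OS = 100·e^(−0.3078) = 73.5%.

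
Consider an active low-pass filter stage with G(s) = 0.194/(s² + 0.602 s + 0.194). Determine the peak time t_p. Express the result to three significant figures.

t_p ≈ 9.77 s

Matching coefficients with s² + 2ζω_n s + ω_n² gives ω_n² = 0.194 ⇒ ω_n = 0.440 rad/s, and ζ = 0.602/(2ω_n) = 0.683.
ω_d = ω_n√(1−ζ²) = 0.322 rad/s. Then t_p = π/ω_d = 9.77 s.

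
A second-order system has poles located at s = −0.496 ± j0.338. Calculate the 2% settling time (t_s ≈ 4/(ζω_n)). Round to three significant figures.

t_s ≈ 8.06 s

For poles at −σ ± jω_d, ζω_n = σ = 0.496, so t_s ≈ 4/σ = 8.06 s.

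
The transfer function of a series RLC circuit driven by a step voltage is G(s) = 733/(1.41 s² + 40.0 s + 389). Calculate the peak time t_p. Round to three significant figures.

Dividing through by 1.41: denominator becomes s² + 28.37 s + 275.9.
So ω_n = √275.9 = 16.6 rad/s and ζ = 28.37/(2·16.6) = 0.854.
The damped frequency ω_d = ω_n√(1−ζ²) = 8.64 rad/s. t_p = π/ω_d = 0.364 s.

t_p ≈ 0.364 s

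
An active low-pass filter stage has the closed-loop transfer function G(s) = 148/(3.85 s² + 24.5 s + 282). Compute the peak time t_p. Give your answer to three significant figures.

Dividing through by 3.85: denominator becomes s² + 6.364 s + 73.25.
So ω_n = √73.25 = 8.56 rad/s and ζ = 6.364/(2·8.56) = 0.372.
The damped frequency ω_d = ω_n√(1−ζ²) = 7.94 rad/s. t_p = π/ω_d = 0.395 s.

t_p ≈ 0.395 s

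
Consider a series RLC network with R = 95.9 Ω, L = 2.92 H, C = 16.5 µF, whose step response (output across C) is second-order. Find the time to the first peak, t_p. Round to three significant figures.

t_p ≈ 0.0219 s

For a series RLC circuit (capacitor voltage as output), ω_n = 1/√(LC) = 1/√(2.92 H · 16.5 µF) = 144 rad/s.
ζ = (R/2)·√(C/L) = (95.9/2)·√(16.5 µF/2.92 H) = 0.114.
ω_d = ω_n√(1−ζ²) = 143 rad/s. t_p = π/ω_d = 0.0219 s.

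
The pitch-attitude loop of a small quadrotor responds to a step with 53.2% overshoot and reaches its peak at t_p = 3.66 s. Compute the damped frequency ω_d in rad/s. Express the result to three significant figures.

t_p = π/ω_d, so ω_d = π/3.66 = 0.858 rad/s.

ω_d ≈ 0.858 rad/s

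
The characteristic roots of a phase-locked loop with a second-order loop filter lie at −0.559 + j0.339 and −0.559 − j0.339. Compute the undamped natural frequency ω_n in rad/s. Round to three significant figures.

ω_n ≈ 0.654 rad/s

With σ = 0.559, ω_d = 0.339: ω_n = √(σ²+ω_d²) = 0.654 rad/s, ζ = σ/ω_n = 0.855.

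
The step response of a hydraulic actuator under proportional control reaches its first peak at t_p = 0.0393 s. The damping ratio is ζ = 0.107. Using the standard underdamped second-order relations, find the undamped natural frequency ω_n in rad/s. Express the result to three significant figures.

Peak time t_p = π/ω_d, so ω_d = π/t_p = π/0.0393 = 79.9 rad/s.
ω_n = ω_d/√(1−ζ²) = 79.9/√0.989 = 80.4 rad/s.

ω_n ≈ 80.4 rad/s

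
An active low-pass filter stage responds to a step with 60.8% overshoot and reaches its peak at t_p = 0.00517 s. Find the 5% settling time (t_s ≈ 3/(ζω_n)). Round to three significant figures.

ζ from %OS: ζ = |ln 0.608|/√(π²+ln²0.608) = 0.156.
From t_p = π/ω_d, ω_d = π/0.00517 = 608 rad/s, so ω_n = ω_d/√(1−ζ²) = 615 rad/s.
t_s ≈ 3/(ζω_n) = 3/(0.156·615) = 0.0312 s.

t_s ≈ 0.0312 s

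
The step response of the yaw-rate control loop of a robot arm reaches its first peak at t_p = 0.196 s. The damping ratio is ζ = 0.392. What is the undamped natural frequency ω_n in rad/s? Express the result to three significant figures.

Peak time t_p = π/ω_d, so ω_d = π/t_p = π/0.196 = 16.0 rad/s.
ω_n = ω_d/√(1−ζ²) = 16.0/√0.846 = 17.4 rad/s.

ω_n ≈ 17.4 rad/s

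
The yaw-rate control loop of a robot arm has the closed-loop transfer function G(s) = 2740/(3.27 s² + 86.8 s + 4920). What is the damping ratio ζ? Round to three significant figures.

ζ ≈ 0.342

Dividing through by 3.27: denominator becomes s² + 26.54 s + 1505.
So ω_n = √1505 = 38.8 rad/s and ζ = 26.54/(2·38.8) = 0.342.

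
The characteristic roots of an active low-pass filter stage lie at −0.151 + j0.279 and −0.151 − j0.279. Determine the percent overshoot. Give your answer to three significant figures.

%OS ≈ 18.3%

The poles are at −σ ± jω_d with σ = 0.151 and ω_d = 0.279, so ω_n = √(σ²+ω_d²) = 0.317 rad/s and ζ = σ/ω_n = 0.476.
%OS = 100·exp(−πζ/√(1−ζ²)) = 18.3%.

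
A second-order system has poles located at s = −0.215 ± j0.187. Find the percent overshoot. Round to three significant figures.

%OS ≈ 2.70%

The poles are at −σ ± jω_d with σ = 0.215 and ω_d = 0.187, so ω_n = √(σ²+ω_d²) = 0.285 rad/s and ζ = σ/ω_n = 0.755.
%OS = 100 e^{−πζ/√(1−ζ²)} with ζ = 0.755 gives 2.70%.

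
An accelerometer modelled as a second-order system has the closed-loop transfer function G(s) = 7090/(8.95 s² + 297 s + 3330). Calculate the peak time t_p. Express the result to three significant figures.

Dividing through by 8.95: denominator becomes s² + 33.18 s + 372.1.
So ω_n = √372.1 = 19.3 rad/s and ζ = 33.18/(2·19.3) = 0.860.
ω_d = ω_n√(1−ζ²) = 9.84 rad/s. t_p = π/ω_d = 0.319 s.

t_p ≈ 0.319 s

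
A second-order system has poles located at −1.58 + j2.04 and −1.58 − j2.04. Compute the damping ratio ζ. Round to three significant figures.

ζ ≈ 0.612

With σ = 1.58, ω_d = 2.04: ω_n = √(σ²+ω_d²) = 2.58 rad/s, ζ = σ/ω_n = 0.612.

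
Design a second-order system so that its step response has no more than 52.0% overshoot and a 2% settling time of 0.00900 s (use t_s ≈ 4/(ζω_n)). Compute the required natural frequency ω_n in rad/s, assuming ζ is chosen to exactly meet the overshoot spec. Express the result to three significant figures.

ω_n ≈ 2180 rad/s

ζ = −ln(OS)/√(π² + (ln OS)²). With OS = 0.520, ln OS = −0.6539 and ζ = 0.6539/3.209 = 0.204.
From t_s ≈ 4/(ζω_n): ω_n = 4/(ζ·t_s) = 4/(0.204·0.00900) = 2180 rad/s.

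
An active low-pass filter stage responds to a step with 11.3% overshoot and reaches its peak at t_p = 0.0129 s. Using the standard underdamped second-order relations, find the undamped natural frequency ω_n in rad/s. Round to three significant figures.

ω_n ≈ 296 rad/s

ζ from %OS: ζ = |ln 0.113|/√(π²+ln²0.113) = 0.570.
t_p = π/ω_d ⇒ ω_d = 244 rad/s; then ω_n = ω_d/√(1−ζ²) = 296 rad/s.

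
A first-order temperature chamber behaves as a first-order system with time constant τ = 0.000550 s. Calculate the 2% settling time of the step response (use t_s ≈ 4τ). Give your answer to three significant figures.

t_s ≈ 4τ = 0.00220 s.

t_s ≈ 0.00220 s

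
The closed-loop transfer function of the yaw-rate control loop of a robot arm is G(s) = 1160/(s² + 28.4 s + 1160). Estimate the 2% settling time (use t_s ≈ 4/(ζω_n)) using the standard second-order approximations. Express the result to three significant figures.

t_s ≈ 0.282 s

Comparing the denominator to s² + 2ζω_n s + ω_n²: ω_n = √1160 = 34.1 rad/s, and 2ζω_n = 28.4 so ζ = 28.4/(2·34.1) = 0.417.
t_s ≈ 4/(ζω_n) = 4/(0.417·34.1) = 0.282 s.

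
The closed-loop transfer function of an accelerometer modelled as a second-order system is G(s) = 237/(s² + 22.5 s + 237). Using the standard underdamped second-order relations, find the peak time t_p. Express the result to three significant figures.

t_p ≈ 0.299 s

Matching coefficients with s² + 2ζω_n s + ω_n² gives ω_n² = 237 ⇒ ω_n = 15.4 rad/s, and ζ = 22.5/(2ω_n) = 0.731.
The damped frequency ω_d = ω_n√(1−ζ²) = 10.5 rad/s. Then t_p = π/ω_d = 0.299 s.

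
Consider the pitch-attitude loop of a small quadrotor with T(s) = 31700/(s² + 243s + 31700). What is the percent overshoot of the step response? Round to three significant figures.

Matching coefficients with s² + 2ζω_n s + ω_n² gives ω_n² = 31700 ⇒ ω_n = 178 rad/s, and ζ = 243/(2ω_n) = 0.682.
%OS = 100·exp(−πζ/√(1−ζ²)) = 5.32%.

%OS ≈ 5.32%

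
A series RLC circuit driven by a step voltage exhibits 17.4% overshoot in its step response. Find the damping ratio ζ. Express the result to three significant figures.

Inverting the overshoot relation: ζ = |ln 0.174|/√(π² + ln²0.174) = 0.486.

ζ ≈ 0.486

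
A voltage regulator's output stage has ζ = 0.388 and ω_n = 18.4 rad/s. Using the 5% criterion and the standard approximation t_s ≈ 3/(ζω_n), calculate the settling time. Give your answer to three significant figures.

t_s ≈ 0.420 s

t_s ≈ 3/(ζω_n) = 3/(0.388 × 18.4) = 0.420 s.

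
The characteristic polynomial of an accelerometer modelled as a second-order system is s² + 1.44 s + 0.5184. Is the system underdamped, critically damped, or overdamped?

critically damped

a² − 4b = 1.44² − 4·0.5184 = 0 (repeated real root); the system is critically damped.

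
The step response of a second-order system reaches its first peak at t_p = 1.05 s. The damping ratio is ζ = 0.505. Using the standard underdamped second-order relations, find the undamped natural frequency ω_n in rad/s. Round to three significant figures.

Peak time t_p = π/ω_d, so ω_d = π/t_p = π/1.05 = 2.99 rad/s.
ω_n = ω_d/√(1−ζ²) = 2.99/√0.745 = 3.47 rad/s.

ω_n ≈ 3.47 rad/s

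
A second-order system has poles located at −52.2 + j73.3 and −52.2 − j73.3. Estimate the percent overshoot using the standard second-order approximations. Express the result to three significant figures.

%OS ≈ 10.7%

The poles are at −σ ± jω_d with σ = 52.2 and ω_d = 73.3, so ω_n = √(σ²+ω_d²) = 90.0 rad/s and ζ = σ/ω_n = 0.580.
%OS = 100 e^{−πζ/√(1−ζ²)} with ζ = 0.580 gives 10.7%.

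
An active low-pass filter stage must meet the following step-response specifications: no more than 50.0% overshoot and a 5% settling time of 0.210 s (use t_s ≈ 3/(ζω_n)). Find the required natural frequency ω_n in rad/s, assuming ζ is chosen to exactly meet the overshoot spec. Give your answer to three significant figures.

ω_n ≈ 66.3 rad/s

ζ = −ln(OS)/√(π² + (ln OS)²). With OS = 0.500, ln OS = −0.6931 and ζ = 0.6931/3.217 = 0.215.
From t_s ≈ 3/(ζω_n): ω_n = 3/(ζ·t_s) = 3/(0.215·0.210) = 66.3 rad/s.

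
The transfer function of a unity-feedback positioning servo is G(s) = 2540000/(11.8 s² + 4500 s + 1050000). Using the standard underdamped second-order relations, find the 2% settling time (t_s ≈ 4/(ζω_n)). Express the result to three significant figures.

Dividing through by 11.8: denominator becomes s² + 381.4 s + 88980.
So ω_n = √88980 = 298 rad/s and ζ = 381.4/(2·298) = 0.639.
t_s ≈ 4/(ζω_n) = 0.0210 s.

t_s ≈ 0.0210 s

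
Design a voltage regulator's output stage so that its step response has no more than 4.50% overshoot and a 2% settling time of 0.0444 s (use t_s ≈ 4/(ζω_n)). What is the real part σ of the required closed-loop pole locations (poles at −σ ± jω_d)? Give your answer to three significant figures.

The settling-time spec alone fixes σ = ζω_n = 4/t_s = 4/0.0444 = 90.1.
(Overshoot then fixes ζ = 0.703 and hence ω_d = σ·√(1−ζ²)/ζ = 91.3 rad/s.)

σ ≈ 90.1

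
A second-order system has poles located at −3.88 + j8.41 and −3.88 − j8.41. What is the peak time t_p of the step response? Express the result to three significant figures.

t_p ≈ 0.374 s

t_p = π/ω_d with ω_d = 8.41 (the imaginary part), so t_p = 0.374 s.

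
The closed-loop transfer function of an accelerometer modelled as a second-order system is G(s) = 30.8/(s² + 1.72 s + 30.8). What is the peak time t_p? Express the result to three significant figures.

Comparing the denominator to s² + 2ζω_n s + ω_n²: ω_n = √30.8 = 5.55 rad/s, and 2ζω_n = 1.72 so ζ = 1.72/(2·5.55) = 0.155.
ω_d = 5.55·√(1 − 0.155²) = 5.48 rad/s. Then t_p = π/ω_d = 0.573 s.

t_p ≈ 0.573 s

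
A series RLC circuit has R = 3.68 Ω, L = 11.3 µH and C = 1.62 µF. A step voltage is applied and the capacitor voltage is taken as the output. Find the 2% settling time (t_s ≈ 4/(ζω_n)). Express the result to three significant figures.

t_s ≈ 0.0000246 s

For a series RLC circuit (capacitor voltage as output), ω_n = 1/√(LC) = 1/√(11.3 µH · 1.62 µF) = 234000 rad/s.
ζ = (R/2)·√(C/L) = (3.68/2)·√(1.62 µF/11.3 µH) = 0.697.
t_s ≈ 4/(ζω_n) = 0.0000246 s.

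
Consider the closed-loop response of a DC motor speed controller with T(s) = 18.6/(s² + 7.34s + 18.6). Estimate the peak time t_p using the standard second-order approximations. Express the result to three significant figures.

Matching coefficients with s² + 2ζω_n s + ω_n² gives ω_n² = 18.6 ⇒ ω_n = 4.31 rad/s, and ζ = 7.34/(2ω_n) = 0.851.
ω_d = ω_n√(1−ζ²) = 2.27 rad/s. Then t_p = π/ω_d = 1.39 s.

t_p ≈ 1.39 s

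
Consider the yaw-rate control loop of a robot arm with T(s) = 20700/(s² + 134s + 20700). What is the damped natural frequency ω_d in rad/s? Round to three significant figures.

ω_d ≈ 127 rad/s

Comparing the denominator to s² + 2ζω_n s + ω_n²: ω_n = √20700 = 144 rad/s, and 2ζω_n = 134 so ζ = 134/(2·144) = 0.466.
ω_d = ω_n√(1−ζ²) = 127 rad/s.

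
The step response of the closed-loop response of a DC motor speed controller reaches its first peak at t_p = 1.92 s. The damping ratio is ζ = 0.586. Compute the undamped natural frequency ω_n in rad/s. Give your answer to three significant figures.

ω_n ≈ 2.02 rad/s

Peak time t_p = π/ω_d, so ω_d = π/t_p = π/1.92 = 1.64 rad/s.
ω_n = ω_d/√(1−ζ²) = 1.64/√0.657 = 2.02 rad/s.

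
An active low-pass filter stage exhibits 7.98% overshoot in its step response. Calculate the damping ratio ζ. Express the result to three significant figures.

ζ ≈ 0.627

From %OS = 100·exp(−πζ/√(1−ζ²)), invert to get ζ = −ln(OS)/√(π² + ln²(OS)) with OS = 0.0798.
−ln 0.0798 = 2.528, so ζ = 2.528/√(π² + 6.392) = 0.627.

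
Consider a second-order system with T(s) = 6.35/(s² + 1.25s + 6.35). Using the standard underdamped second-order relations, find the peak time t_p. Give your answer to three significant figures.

ω_n = √6.35 = 2.52 rad/s; ζ = 1.25/(2·2.52) = 0.248.
The damped frequency ω_d = ω_n√(1−ζ²) = 2.44 rad/s. Then t_p = π/ω_d = 1.29 s.

t_p ≈ 1.29 s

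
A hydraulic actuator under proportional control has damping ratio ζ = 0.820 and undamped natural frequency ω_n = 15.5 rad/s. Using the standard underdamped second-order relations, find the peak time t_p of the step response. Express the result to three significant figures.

t_p ≈ 0.354 s

The damped frequency is ω_d = ω_n√(1−ζ²) = 15.5·√(1−0.672) = 8.87 rad/s.
Peak time t_p = π/ω_d = π/8.87 = 0.354 s.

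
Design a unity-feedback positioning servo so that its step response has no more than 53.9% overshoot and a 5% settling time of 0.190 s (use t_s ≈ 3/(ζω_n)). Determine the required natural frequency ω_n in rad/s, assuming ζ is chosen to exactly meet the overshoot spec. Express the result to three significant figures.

ω_n ≈ 81.8 rad/s

Inverting the overshoot relation: ζ = |ln 0.539|/√(π² + ln²0.539) = 0.193.
Then ω_n = 3/(ζ t_s) = 3/(0.193 × 0.190) = 81.8 rad/s.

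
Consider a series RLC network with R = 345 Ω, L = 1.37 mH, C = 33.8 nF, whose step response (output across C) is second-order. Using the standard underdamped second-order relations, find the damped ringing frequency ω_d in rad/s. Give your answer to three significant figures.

For a series RLC circuit (capacitor voltage as output), ω_n = 1/√(LC) = 1/√(1.37 mH · 33.8 nF) = 147000 rad/s.
ζ = (R/2)·√(C/L) = (345/2)·√(33.8 nF/1.37 mH) = 0.857.
The damped frequency ω_d = ω_n√(1−ζ²) = 75800 rad/s.

ω_d ≈ 75800 rad/s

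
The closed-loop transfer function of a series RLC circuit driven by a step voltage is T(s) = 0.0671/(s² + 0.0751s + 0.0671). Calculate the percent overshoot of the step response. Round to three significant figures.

ω_n = √0.0671 = 0.259 rad/s; ζ = 0.0751/(2·0.259) = 0.145.
Overshoot: exp(−π·0.145/√(1−0.145²)) = 0.631, i.e. 63.1%.

%OS ≈ 63.1%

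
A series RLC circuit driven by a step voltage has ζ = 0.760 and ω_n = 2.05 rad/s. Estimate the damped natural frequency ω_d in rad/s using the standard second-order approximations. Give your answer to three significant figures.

ω_d = ω_n√(1−ζ²) = 2.05·√0.422 = 1.33 rad/s.

ω_d ≈ 1.33 rad/s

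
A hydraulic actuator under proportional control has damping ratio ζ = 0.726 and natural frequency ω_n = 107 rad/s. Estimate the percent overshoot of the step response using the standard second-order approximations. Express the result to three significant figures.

%OS ≈ 3.63%

For an underdamped second-order system, %OS = 100·exp(−πζ/√(1−ζ²)).
πζ/√(1−ζ²) = π·0.726/√(1−0.527) = 3.317, so %OS = 100·e^(−3.317) = 3.63%.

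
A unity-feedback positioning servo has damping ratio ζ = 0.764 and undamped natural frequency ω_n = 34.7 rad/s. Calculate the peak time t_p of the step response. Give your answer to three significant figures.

t_p ≈ 0.140 s

The damped frequency is ω_d = ω_n√(1−ζ²) = 34.7·√(1−0.584) = 22.4 rad/s.
Peak time t_p = π/ω_d = π/22.4 = 0.140 s.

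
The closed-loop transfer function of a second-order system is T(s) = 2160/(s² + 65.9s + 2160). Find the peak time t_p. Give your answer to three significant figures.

Matching coefficients with s² + 2ζω_n s + ω_n² gives ω_n² = 2160 ⇒ ω_n = 46.5 rad/s, and ζ = 65.9/(2ω_n) = 0.709.
ω_d = 46.5·√(1 − 0.709²) = 32.8 rad/s. Then t_p = π/ω_d = 0.0958 s.

t_p ≈ 0.0958 s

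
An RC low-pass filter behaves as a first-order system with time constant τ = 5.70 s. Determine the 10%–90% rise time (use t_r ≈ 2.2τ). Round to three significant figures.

t_r ≈ 12.5 s

t_r ≈ 2.2τ = 12.5 s.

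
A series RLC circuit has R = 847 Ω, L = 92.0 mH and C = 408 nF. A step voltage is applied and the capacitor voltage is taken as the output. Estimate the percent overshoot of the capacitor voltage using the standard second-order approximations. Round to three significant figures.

For a series RLC circuit (capacitor voltage as output), ω_n = 1/√(LC) = 1/√(92.0 mH · 408 nF) = 5160 rad/s.
ζ = (R/2)·√(C/L) = (847/2)·√(408 nF/92.0 mH) = 0.892.
%OS = 100·exp(−πζ/√(1−ζ²)) = 0.204%.

%OS ≈ 0.204%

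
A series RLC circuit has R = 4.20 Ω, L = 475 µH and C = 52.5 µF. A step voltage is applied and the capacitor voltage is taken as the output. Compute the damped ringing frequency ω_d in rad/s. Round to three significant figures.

ω_d ≈ 4530 rad/s

For a series RLC circuit (capacitor voltage as output), ω_n = 1/√(LC) = 1/√(475 µH · 52.5 µF) = 6330 rad/s.
ζ = (R/2)·√(C/L) = (4.20/2)·√(52.5 µF/475 µH) = 0.698.
ω_d = 6330·√(1 − 0.698²) = 4530 rad/s.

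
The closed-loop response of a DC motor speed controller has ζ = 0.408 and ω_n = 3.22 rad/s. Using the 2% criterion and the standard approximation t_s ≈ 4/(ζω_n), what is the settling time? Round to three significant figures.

t_s ≈ 3.04 s

t_s ≈ 4/(ζω_n) = 4/(0.408 × 3.22) = 3.04 s.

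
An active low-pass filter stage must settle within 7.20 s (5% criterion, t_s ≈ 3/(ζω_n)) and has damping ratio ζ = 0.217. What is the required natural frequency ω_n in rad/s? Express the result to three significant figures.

Rearranging t_s ≈ 3/(ζω_n) gives ω_n = 3/(ζ·t_s) = 3/(0.217 × 7.20) = 1.92 rad/s.

ω_n ≈ 1.92 rad/s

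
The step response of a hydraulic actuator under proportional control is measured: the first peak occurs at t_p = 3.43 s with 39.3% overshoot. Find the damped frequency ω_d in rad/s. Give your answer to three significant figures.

t_p = π/ω_d, so ω_d = π/3.43 = 0.916 rad/s.

ω_d ≈ 0.916 rad/s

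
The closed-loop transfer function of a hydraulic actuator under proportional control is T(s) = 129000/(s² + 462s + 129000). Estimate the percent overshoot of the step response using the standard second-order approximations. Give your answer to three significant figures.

%OS ≈ 7.15%

Comparing the denominator to s² + 2ζω_n s + ω_n²: ω_n = √129000 = 359 rad/s, and 2ζω_n = 462 so ζ = 462/(2·359) = 0.643.
%OS = 100 e^{−πζ/√(1−ζ²)} with ζ = 0.643 gives 7.15%.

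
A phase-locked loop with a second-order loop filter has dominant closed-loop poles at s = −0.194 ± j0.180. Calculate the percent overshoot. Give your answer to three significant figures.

With σ = 0.194, ω_d = 0.180: ω_n = √(σ²+ω_d²) = 0.265 rad/s, ζ = σ/ω_n = 0.733.
%OS = 100 e^{−πζ/√(1−ζ²)} with ζ = 0.733 gives 3.38%.

%OS ≈ 3.38%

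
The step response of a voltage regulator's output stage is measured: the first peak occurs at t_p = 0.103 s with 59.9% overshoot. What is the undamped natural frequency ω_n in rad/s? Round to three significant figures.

ω_n ≈ 30.9 rad/s

From the overshoot, ζ = −ln(OS)/√(π²+ln²(OS)) = 0.161.
From t_p = π/ω_d, ω_d = π/0.103 = 30.5 rad/s, so ω_n = ω_d/√(1−ζ²) = 30.9 rad/s.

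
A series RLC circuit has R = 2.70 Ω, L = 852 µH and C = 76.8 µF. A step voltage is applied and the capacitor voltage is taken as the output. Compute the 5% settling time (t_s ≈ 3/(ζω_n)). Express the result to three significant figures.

For a series RLC circuit (capacitor voltage as output), ω_n = 1/√(LC) = 1/√(852 µH · 76.8 µF) = 3910 rad/s.
ζ = (R/2)·√(C/L) = (2.70/2)·√(76.8 µF/852 µH) = 0.405.
t_s ≈ 3/(ζω_n) = 0.00189 s.

t_s ≈ 0.00189 s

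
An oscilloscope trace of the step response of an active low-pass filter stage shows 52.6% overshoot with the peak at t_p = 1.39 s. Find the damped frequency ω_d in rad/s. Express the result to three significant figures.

ω_d ≈ 2.26 rad/s

t_p = π/ω_d, so ω_d = π/1.39 = 2.26 rad/s.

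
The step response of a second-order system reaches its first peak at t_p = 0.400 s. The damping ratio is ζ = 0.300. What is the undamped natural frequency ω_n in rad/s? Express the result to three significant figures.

ω_n ≈ 8.23 rad/s

Peak time t_p = π/ω_d, so ω_d = π/t_p = π/0.400 = 7.85 rad/s.
ω_n = ω_d/√(1−ζ²) = 7.85/√0.910 = 8.23 rad/s.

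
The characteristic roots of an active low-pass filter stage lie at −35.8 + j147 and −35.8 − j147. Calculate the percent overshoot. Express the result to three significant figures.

%OS ≈ 46.5%

With σ = 35.8, ω_d = 147: ω_n = √(σ²+ω_d²) = 151 rad/s, ζ = σ/ω_n = 0.237.
%OS = 100 e^{−πζ/√(1−ζ²)} with ζ = 0.237 gives 46.5%.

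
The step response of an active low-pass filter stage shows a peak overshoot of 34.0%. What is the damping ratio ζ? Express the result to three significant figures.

ζ ≈ 0.325

ζ = −ln(OS)/√(π² + (ln OS)²). With OS = 0.340, ln OS = −1.079 and ζ = 1.079/3.322 = 0.325.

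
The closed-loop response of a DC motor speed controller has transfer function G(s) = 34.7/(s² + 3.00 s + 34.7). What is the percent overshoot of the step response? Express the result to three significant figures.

Comparing the denominator to s² + 2ζω_n s + ω_n²: ω_n = √34.7 = 5.89 rad/s, and 2ζω_n = 3.00 so ζ = 3.00/(2·5.89) = 0.255.
Overshoot: exp(−π·0.255/√(1−0.255²)) = 0.437, i.e. 43.7%.

%OS ≈ 43.7%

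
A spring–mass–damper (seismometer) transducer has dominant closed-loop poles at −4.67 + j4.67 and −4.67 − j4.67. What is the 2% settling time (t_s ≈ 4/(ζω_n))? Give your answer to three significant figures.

For poles at −σ ± jω_d, ζω_n = σ = 4.67, so t_s ≈ 4/σ = 0.857 s.

t_s ≈ 0.857 s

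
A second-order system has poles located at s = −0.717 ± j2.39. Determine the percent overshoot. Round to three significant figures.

%OS ≈ 39.0%

|pole| = ω_n = √(0.717² + 2.39²) = 2.50 rad/s; ζ = cos θ = σ/ω_n = 0.287.
%OS = 100 e^{−πζ/√(1−ζ²)} with ζ = 0.287 gives 39.0%.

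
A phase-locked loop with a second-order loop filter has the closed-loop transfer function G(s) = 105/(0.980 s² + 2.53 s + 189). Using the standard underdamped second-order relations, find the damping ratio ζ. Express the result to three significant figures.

ζ ≈ 0.0929

Dividing through by 0.980: denominator becomes s² + 2.582 s + 192.9.
So ω_n = √192.9 = 13.9 rad/s and ζ = 2.582/(2·13.9) = 0.0929.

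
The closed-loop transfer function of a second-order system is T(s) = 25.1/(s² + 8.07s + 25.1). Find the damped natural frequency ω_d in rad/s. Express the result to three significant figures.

ω_d ≈ 2.97 rad/s

Matching coefficients with s² + 2ζω_n s + ω_n² gives ω_n² = 25.1 ⇒ ω_n = 5.01 rad/s, and ζ = 8.07/(2ω_n) = 0.805.
ω_d = 5.01·√(1 − 0.805²) = 2.97 rad/s.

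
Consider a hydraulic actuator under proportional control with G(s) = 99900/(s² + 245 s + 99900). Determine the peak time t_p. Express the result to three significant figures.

ω_n = √99900 = 316 rad/s; ζ = 245/(2·316) = 0.388.
ω_d = 316·√(1 − 0.388²) = 291 rad/s. Then t_p = π/ω_d = 0.0108 s.

t_p ≈ 0.0108 s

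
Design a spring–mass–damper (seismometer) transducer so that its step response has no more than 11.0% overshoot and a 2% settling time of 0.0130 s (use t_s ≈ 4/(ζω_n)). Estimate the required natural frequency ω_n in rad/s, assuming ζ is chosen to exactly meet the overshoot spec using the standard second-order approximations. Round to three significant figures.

ω_n ≈ 535 rad/s

From %OS = 100·exp(−πζ/√(1−ζ²)), invert to get ζ = −ln(OS)/√(π² + ln²(OS)) with OS = 0.110.
−ln 0.110 = 2.207, so ζ = 2.207/√(π² + 4.872) = 0.575.
From t_s ≈ 4/(ζω_n): ω_n = 4/(ζ·t_s) = 4/(0.575·0.0130) = 535 rad/s.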